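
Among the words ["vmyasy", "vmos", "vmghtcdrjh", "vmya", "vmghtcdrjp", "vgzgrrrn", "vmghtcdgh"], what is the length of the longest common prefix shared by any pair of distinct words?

9

The deepest shared node is where two words last agree before diverging.
e.g. "vmghtcdrjh" and "vmghtcdrjp" share the prefix "vmghtcdrj" of length 9; no pair shares a longer one.
Longest shared-prefix length: 9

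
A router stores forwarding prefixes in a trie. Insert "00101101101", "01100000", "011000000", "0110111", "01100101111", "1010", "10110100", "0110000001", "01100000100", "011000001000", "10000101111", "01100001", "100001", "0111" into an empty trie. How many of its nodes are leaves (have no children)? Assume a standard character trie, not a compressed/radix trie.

10

Leaves are exactly the stored words that no other stored word extends.
Those words: "00101101101", "0110000001", "011000001000", "01100001", "01100101111", "0110111", "0111", "10000101111", "1010", "10110100"
Leaf count: 10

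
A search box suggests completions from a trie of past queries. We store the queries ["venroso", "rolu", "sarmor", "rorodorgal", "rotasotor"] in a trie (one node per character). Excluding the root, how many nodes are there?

Trace insertions, counting only characters that open a new branch:
  "venroso" → 7 new (v, e, n, r, o, s, o)
  "rolu" → 4 new (r, o, l, u)
  "sarmor" → 6 new (s, a, r, m, o, r)
  "rorodorgal" → prefix "ro" already present; 8 new (r, o, d, o, r, g, a, l)
  "rotasotor" → prefix "ro" already present; 7 new (t, a, s, o, t, o, r)
Total nodes = 7 + 4 + 6 + 8 + 7 = 32

32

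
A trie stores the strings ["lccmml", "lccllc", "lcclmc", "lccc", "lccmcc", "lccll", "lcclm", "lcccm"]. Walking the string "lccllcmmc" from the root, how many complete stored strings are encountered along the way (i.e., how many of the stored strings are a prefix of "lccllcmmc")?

2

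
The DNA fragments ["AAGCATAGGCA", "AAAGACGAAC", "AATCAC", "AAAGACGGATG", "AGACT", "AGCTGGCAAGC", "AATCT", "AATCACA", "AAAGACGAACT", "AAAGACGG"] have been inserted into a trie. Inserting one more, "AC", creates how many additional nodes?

1

The longest prefix of "AC" already in the trie is "A" (length 1).
New nodes needed: |"AC"| − 1 = 2 − 1 = 1.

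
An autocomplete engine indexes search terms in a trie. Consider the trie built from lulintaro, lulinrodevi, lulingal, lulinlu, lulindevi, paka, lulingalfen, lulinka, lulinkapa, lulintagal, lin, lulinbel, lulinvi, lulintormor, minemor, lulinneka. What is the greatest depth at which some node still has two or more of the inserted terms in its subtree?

8

Equivalently: take the maximum, over all pairs, of their longest common prefix length.
e.g. "lulingal" and "lulingalfen" share the prefix "lulingal" of length 8; no pair shares a longer one.
Longest shared-prefix length: 8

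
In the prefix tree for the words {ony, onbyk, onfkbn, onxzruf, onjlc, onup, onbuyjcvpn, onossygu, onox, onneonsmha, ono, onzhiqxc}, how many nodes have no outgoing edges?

Leaves are exactly the stored words that no other stored word extends.
Those words: "onbuyjcvpn", "onbyk", "onfkbn", "onjlc", "onneonsmha", "onossygu", "onox", "onup", "onxzruf", "ony", "onzhiqxc"
Leaf count: 11

11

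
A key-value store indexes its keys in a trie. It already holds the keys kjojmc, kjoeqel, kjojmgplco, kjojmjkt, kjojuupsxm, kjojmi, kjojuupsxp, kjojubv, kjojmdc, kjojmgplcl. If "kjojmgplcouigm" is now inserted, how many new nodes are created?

4

The longest prefix of "kjojmgplcouigm" already in the trie is "kjojmgplco" (length 10).
So 14 − 10 = 4 new nodes.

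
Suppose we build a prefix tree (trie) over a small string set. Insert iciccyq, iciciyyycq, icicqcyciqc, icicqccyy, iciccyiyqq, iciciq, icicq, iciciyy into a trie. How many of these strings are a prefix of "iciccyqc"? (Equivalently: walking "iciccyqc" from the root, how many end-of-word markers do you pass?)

Walk "iciccyqc" from the root; an end-of-word marker is hit whenever a stored word is a prefix of "iciccyqc".
Prefixes of the query that are stored words: "iciccyq"
Count: 1

1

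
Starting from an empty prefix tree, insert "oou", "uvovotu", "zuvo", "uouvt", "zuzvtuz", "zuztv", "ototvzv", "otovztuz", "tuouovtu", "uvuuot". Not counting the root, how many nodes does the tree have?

48

Count nodes per top-level branch (shared prefixes stored once):
  'o'-branch (oou, ototvzv, otovztuz): 14 nodes
  't'-branch (tuouovtu): 8 nodes
  'u'-branch (uouvt, uvovotu, uvuuot): 15 nodes
  'z'-branch (zuvo, zuztv, zuzvtuz): 11 nodes
Sum: 48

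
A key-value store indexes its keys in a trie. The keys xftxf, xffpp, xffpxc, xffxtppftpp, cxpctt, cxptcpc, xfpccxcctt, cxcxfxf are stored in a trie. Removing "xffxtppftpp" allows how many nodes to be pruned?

8

After clearing the end-marker at "xffxtppftpp", prune upward until reaching a node still needed by another word.
The suffix "xtppftpp" (8 nodes) is used only by "xffxtppftpp"; the node for "xff" still has the child "p", so pruning stops there.
Nodes removed: 8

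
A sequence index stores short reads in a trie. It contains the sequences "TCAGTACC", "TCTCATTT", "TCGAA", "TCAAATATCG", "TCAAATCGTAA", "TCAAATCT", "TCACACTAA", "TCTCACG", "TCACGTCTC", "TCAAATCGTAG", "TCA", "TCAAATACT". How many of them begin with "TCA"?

Traverse to the node for "TCA", then collect every word in that subtree.
Matches: "TCA", "TCAAATACT", "TCAAATATCG", "TCAAATCGTAA", "TCAAATCGTAG", "TCAAATCT", "TCACACTAA", "TCACGTCTC", "TCAGTACC"
Count: 9

9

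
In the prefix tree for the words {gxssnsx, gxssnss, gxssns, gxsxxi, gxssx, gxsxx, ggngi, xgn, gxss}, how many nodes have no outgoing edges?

6

Leaves are exactly the stored words that no other stored word extends.
Those words: "ggngi", "gxssnss", "gxssnsx", "gxssx", "gxsxxi", "xgn"
Leaf count: 6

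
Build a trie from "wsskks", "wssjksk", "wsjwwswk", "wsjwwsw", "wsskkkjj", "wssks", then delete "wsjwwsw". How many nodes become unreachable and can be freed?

After clearing the end-marker at "wsjwwsw", prune upward until reaching a node still needed by another word.
Every node on "wsjwwsw" is still needed (e.g. by "wsjwwswk"), so nothing is freed.
Nodes removed: 0

0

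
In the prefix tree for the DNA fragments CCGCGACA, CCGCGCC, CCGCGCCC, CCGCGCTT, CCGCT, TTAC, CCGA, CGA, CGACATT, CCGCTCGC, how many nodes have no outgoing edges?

7

A leaf is a node with no children — equivalently, the end of a word that is not a proper prefix of any other stored word.
Those words: "CCGA", "CCGCGACA", "CCGCGCCC", "CCGCGCTT", "CCGCTCGC", "CGACATT", "TTAC"
Leaf count: 7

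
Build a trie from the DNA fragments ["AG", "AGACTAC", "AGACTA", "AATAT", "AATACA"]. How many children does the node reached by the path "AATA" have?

The children of the "AATA" node are the distinct next characters among strings starting with "AATA".
Distinct next characters after "AATA": C, T.
That node has 2 child edges.

2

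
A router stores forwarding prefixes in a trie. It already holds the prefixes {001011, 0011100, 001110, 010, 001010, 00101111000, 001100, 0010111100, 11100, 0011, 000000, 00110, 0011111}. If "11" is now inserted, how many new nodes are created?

0

"11" is already a full path in the trie; only an end-marker is added.
No new nodes are needed: 0.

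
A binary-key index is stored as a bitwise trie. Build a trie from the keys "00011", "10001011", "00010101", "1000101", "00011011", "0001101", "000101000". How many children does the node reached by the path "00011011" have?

0

The children of the "00011011" node are the distinct next characters among strings starting with "00011011".
No stored string extends past "00011011".
That node has 0 child edges.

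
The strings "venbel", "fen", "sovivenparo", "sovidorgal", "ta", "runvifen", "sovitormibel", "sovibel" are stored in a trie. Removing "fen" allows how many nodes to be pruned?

3

Walk "fen" from the leaf back toward the root, removing each node that no remaining word uses.
No other word shares any prefix with "fen", so all 3 of its nodes go.
Nodes removed: 3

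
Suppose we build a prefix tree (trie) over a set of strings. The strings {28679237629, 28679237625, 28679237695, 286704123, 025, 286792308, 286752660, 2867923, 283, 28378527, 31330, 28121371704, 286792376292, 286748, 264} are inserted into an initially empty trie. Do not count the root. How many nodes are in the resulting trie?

54

Insert word by word; a character creates a node only if that edge doesn't already exist:
  "28679237629" → 11 new (2, 8, 6, 7, 9, 2, 3, 7, 6, 2, 9)
  "28679237625" → prefix "2867923762" already present; 1 new (5)
  "28679237695" → prefix "286792376" already present; 2 new (9, 5)
  "286704123" → prefix "2867" already present; 5 new (0, 4, 1, 2, 3)
  "025" → 3 new (0, 2, 5)
  "286792308" → prefix "2867923" already present; 2 new (0, 8)
  "286752660" → prefix "2867" already present; 5 new (5, 2, 6, 6, 0)
  "2867923" → prefix "2867923" already present; 0 new (none)
  "283" → prefix "28" already present; 1 new (3)
  "28378527" → prefix "283" already present; 5 new (7, 8, 5, 2, 7)
  "31330" → 5 new (3, 1, 3, 3, 0)
  "28121371704" → prefix "28" already present; 9 new (1, 2, 1, 3, 7, 1, 7, 0, 4)
  "286792376292" → prefix "28679237629" already present; 1 new (2)
  "286748" → prefix "2867" already present; 2 new (4, 8)
  "264" → prefix "2" already present; 2 new (6, 4)
Total nodes = 11 + 1 + 2 + 5 + 3 + 2 + 5 + 0 + 1 + 5 + 5 + 9 + 1 + 2 + 2 = 54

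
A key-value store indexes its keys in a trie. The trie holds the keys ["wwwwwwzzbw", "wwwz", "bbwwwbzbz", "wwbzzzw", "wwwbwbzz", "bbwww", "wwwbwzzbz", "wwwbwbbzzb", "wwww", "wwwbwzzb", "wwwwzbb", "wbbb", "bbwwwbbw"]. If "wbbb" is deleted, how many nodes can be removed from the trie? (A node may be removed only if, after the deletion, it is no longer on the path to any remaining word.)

After clearing the end-marker at "wbbb", prune upward until reaching a node still needed by another word.
The suffix "bbb" (3 nodes) is used only by "wbbb"; the node for "w" still has the child "w", so pruning stops there.
Nodes removed: 3

3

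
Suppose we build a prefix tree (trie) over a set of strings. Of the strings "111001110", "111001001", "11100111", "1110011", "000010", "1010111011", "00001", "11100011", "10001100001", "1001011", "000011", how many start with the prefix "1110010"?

Filter for entries beginning with "1110010":
Words under "1110010": 111001001
Count: 1

1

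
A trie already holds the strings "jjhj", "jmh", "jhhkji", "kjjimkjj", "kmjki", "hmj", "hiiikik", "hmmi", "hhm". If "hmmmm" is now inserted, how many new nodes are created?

2

The longest prefix of "hmmmm" already in the trie is "hmm" (length 3).
New nodes needed: |"hmmmm"| − 3 = 5 − 3 = 2.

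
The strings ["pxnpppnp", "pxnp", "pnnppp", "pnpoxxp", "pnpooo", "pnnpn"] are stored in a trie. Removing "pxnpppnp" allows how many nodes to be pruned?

4

A node on "pxnpppnp"'s path can go only if nothing else ends at it or branches off below it.
The suffix "ppnp" (4 nodes) is used only by "pxnpppnp"; "pxnp" is itself a stored word, so pruning stops there.
Nodes removed: 4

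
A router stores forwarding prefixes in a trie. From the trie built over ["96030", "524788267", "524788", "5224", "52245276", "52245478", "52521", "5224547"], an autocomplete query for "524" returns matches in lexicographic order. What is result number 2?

524788267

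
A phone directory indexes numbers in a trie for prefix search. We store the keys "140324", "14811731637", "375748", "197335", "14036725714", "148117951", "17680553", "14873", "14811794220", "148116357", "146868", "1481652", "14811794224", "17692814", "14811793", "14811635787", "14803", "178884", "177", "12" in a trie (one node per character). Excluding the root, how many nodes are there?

Count nodes per top-level branch (shared prefixes stored once):
  '1'-branch (12, 140324, 14036725714, 146868, 14803, 148116357, 14811635787, 14811731637, 14811793, 14811794220, 14811794224, 148117951, 1481652, 14873, 17680553, 17692814, 177, 178884, 197335): 71 nodes
  '3'-branch (375748): 6 nodes
Sum: 77

77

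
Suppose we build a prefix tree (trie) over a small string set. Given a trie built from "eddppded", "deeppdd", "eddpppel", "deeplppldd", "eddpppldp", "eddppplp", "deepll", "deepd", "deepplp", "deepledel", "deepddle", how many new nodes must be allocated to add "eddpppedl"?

The longest prefix of "eddpppedl" already in the trie is "eddpppe" (length 7).
Each of the 2 remaining characters creates one node.

2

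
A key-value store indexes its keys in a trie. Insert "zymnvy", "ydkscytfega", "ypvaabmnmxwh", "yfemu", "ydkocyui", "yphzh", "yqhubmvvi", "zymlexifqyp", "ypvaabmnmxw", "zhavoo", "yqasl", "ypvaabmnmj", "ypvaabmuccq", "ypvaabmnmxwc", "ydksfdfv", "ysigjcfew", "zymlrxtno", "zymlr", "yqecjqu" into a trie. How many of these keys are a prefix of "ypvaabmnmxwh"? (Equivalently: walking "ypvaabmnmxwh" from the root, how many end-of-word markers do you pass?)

2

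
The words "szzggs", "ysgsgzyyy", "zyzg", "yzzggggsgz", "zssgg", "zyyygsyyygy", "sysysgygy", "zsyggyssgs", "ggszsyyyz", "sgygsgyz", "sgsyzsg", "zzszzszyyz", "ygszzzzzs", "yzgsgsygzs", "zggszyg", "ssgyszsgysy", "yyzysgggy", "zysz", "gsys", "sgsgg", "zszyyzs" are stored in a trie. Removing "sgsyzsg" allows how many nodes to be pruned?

A node on "sgsyzsg"'s path can go only if nothing else ends at it or branches off below it.
The suffix "yzsg" (4 nodes) is used only by "sgsyzsg"; the node for "sgs" still has the child "g", so pruning stops there.
Nodes removed: 4

4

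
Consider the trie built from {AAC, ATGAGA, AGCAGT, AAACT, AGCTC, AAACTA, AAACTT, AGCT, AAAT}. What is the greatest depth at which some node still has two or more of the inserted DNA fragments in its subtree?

5

Equivalently: take the maximum, over all pairs, of their longest common prefix length.
e.g. "AAACT" and "AAACTA" share the prefix "AAACT" of length 5; no pair shares a longer one.
Longest shared-prefix length: 5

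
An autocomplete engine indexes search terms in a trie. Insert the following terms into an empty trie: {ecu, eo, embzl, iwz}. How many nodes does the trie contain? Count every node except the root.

Trace insertions, counting only characters that open a new branch:
  "ecu" → 3 new (e, c, u)
  "eo" → prefix "e" already present; 1 new (o)
  "embzl" → prefix "e" already present; 4 new (m, b, z, l)
  "iwz" → 3 new (i, w, z)
Total nodes = 3 + 1 + 4 + 3 = 11

11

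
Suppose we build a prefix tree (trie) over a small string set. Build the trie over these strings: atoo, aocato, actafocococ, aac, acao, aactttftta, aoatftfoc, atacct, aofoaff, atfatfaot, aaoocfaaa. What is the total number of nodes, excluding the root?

For each word, the new-node count is its length minus the longest prefix already in the trie:
  "atoo" → 4 new (a, t, o, o)
  "aocato" → prefix "a" already present; 5 new (o, c, a, t, o)
  "actafocococ" → prefix "a" already present; 10 new (c, t, a, f, o, c, o, c, o, c)
  "aac" → prefix "a" already present; 2 new (a, c)
  "acao" → prefix "ac" already present; 2 new (a, o)
  "aactttftta" → prefix "aac" already present; 7 new (t, t, t, f, t, t, a)
  "aoatftfoc" → prefix "ao" already present; 7 new (a, t, f, t, f, o, c)
  "atacct" → prefix "at" already present; 4 new (a, c, c, t)
  "aofoaff" → prefix "ao" already present; 5 new (f, o, a, f, f)
  "atfatfaot" → prefix "at" already present; 7 new (f, a, t, f, a, o, t)
  "aaoocfaaa" → prefix "aa" already present; 7 new (o, o, c, f, a, a, a)
Total nodes = 4 + 5 + 10 + 2 + 2 + 7 + 7 + 4 + 5 + 7 + 7 = 60

60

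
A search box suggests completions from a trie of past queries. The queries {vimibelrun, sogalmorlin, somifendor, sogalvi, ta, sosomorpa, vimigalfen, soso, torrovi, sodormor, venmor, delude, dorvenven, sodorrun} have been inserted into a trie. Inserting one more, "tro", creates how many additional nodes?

2

Walking "tro" from the root, the first 1 characters ("t") follow existing edges; "r" is the first miss.
Each of the 2 remaining characters creates one node.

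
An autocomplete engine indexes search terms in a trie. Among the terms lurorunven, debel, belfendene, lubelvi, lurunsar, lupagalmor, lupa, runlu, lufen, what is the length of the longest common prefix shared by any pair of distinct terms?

4

Equivalently: take the maximum, over all pairs, of their longest common prefix length.
e.g. "lupa" and "lupagalmor" share the prefix "lupa" of length 4; no pair shares a longer one.
Longest shared-prefix length: 4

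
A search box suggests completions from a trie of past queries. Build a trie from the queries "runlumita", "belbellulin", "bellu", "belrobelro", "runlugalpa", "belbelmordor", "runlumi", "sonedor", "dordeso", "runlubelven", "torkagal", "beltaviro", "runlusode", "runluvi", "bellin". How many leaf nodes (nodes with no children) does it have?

14

A leaf is a node with no children — equivalently, the end of a word that is not a proper prefix of any other stored word.
Those words: "belbellulin", "belbelmordor", "bellin", "bellu", "belrobelro", "beltaviro", "dordeso", "runlubelven", "runlugalpa", "runlumita", "runlusode", "runluvi", "sonedor", "torkagal"
Leaf count: 14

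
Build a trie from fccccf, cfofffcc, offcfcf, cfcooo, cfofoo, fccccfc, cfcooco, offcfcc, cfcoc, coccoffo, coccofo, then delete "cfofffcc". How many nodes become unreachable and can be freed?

4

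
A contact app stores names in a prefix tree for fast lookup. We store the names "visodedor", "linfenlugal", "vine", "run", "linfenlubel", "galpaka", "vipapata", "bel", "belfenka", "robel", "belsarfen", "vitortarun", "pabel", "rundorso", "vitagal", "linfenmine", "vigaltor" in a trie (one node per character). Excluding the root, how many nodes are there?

Trace insertions, counting only characters that open a new branch:
  "visodedor" → 9 new (v, i, s, o, d, e, d, o, r)
  "linfenlugal" → 11 new (l, i, n, f, e, n, l, u, g, a, l)
  "vine" → prefix "vi" already present; 2 new (n, e)
  "run" → 3 new (r, u, n)
  "linfenlubel" → prefix "linfenlu" already present; 3 new (b, e, l)
  "galpaka" → 7 new (g, a, l, p, a, k, a)
  "vipapata" → prefix "vi" already present; 6 new (p, a, p, a, t, a)
  "bel" → 3 new (b, e, l)
  "belfenka" → prefix "bel" already present; 5 new (f, e, n, k, a)
  "robel" → prefix "r" already present; 4 new (o, b, e, l)
  "belsarfen" → prefix "bel" already present; 6 new (s, a, r, f, e, n)
  "vitortarun" → prefix "vi" already present; 8 new (t, o, r, t, a, r, u, n)
  "pabel" → 5 new (p, a, b, e, l)
  "rundorso" → prefix "run" already present; 5 new (d, o, r, s, o)
  "vitagal" → prefix "vit" already present; 4 new (a, g, a, l)
  "linfenmine" → prefix "linfen" already present; 4 new (m, i, n, e)
  "vigaltor" → prefix "vi" already present; 6 new (g, a, l, t, o, r)
Total nodes = 9 + 11 + 2 + 3 + 3 + 7 + 6 + 3 + 5 + 4 + 6 + 8 + 5 + 5 + 4 + 4 + 6 = 91

91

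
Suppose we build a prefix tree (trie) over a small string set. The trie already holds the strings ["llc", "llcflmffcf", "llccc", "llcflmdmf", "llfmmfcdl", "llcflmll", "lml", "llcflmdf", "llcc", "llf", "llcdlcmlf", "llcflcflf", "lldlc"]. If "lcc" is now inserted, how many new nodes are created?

2

The longest prefix of "lcc" already in the trie is "l" (length 1).
Each of the 2 remaining characters creates one node.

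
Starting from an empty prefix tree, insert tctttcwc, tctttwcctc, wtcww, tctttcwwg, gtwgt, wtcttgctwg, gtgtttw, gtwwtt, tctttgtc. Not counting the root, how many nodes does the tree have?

Count nodes per top-level branch (shared prefixes stored once):
  'g'-branch (gtgtttw, gtwgt, gtwwtt): 13 nodes
  't'-branch (tctttcwc, tctttcwwg, tctttgtc, tctttwcctc): 18 nodes
  'w'-branch (wtcttgctwg, wtcww): 12 nodes
Sum: 43

43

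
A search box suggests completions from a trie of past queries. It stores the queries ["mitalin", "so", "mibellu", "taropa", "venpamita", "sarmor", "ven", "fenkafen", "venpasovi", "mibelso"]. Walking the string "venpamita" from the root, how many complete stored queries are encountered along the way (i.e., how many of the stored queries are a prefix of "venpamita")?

Walk "venpamita" from the root; an end-of-word marker is hit whenever a stored word is a prefix of "venpamita".
Prefixes of the query that are stored words: "ven", "venpamita"
Count: 2

2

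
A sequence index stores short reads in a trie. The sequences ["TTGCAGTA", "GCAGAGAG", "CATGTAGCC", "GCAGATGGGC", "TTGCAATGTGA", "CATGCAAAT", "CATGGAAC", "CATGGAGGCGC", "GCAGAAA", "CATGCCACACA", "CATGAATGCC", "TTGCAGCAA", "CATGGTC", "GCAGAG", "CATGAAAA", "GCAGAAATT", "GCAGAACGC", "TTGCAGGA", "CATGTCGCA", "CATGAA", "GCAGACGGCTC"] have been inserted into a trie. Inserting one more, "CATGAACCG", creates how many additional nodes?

The longest prefix of "CATGAACCG" already in the trie is "CATGAA" (length 6).
Each of the 3 remaining characters creates one node.

3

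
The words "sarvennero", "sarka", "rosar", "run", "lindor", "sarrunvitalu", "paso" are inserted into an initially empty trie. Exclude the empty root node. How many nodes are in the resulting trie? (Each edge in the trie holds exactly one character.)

Trace insertions, counting only characters that open a new branch:
  "sarvennero" → 10 new (s, a, r, v, e, n, n, e, r, o)
  "sarka" → prefix "sar" already present; 2 new (k, a)
  "rosar" → 5 new (r, o, s, a, r)
  "run" → prefix "r" already present; 2 new (u, n)
  "lindor" → 6 new (l, i, n, d, o, r)
  "sarrunvitalu" → prefix "sar" already present; 9 new (r, u, n, v, i, t, a, l, u)
  "paso" → 4 new (p, a, s, o)
Total nodes = 10 + 2 + 5 + 2 + 6 + 9 + 4 = 38

38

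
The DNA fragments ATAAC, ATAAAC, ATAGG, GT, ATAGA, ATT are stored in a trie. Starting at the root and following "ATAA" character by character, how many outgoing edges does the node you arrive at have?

2

Walk "ATAA" from the root, arriving at one node.
Characters that immediately follow "ATAA" among the stored strings: {A, C}.
That node has 2 child edges.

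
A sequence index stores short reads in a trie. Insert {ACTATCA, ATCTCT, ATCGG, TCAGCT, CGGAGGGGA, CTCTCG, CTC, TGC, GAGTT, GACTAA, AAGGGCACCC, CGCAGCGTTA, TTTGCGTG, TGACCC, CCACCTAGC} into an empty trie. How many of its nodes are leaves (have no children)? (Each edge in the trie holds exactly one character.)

14

A leaf is a node with no children — equivalently, the end of a word that is not a proper prefix of any other stored word.
Those words: "AAGGGCACCC", "ACTATCA", "ATCGG", "ATCTCT", "CCACCTAGC", "CGCAGCGTTA", "CGGAGGGGA", "CTCTCG", "GACTAA", "GAGTT", "TCAGCT", "TGACCC", "TGC", "TTTGCGTG"
Leaf count: 14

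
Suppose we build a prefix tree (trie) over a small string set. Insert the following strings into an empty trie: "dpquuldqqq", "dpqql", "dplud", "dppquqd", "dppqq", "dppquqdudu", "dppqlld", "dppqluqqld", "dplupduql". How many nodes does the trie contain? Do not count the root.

37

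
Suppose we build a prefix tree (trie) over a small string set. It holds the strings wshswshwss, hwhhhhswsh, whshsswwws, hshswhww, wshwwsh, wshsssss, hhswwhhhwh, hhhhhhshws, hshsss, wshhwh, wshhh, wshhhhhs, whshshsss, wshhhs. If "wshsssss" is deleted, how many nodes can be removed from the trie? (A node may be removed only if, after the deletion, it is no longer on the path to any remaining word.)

4

A node on "wshsssss"'s path can go only if nothing else ends at it or branches off below it.
The suffix "ssss" (4 nodes) is used only by "wshsssss"; the node for "wshs" still has the child "w", so pruning stops there.
Nodes removed: 4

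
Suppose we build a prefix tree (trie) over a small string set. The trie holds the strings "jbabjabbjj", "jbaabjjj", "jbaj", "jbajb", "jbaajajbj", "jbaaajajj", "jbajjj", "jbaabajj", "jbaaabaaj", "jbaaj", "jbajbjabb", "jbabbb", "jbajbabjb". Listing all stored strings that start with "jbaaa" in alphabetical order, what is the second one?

DFS of the "jbaaa" subtree visits, in order: "jbaaabaaj", "jbaaajajj"
The 2nd is jbaaajajj.

jbaaajajj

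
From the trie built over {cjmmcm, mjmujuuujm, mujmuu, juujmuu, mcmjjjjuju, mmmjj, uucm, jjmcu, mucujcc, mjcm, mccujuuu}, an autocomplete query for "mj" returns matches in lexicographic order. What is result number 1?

DFS of the "mj" subtree visits, in order: "mjcm", "mjmujuuujm"
Position 1: mjcm

mjcm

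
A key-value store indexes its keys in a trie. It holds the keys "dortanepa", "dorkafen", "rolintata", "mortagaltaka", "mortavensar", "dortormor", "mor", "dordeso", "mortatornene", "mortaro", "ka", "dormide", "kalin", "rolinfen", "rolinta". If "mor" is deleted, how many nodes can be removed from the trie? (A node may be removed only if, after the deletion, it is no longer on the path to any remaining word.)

After clearing the end-marker at "mor", prune upward until reaching a node still needed by another word.
Every node on "mor" is still needed (e.g. by "mortagaltaka"), so nothing is freed.
Nodes removed: 0

0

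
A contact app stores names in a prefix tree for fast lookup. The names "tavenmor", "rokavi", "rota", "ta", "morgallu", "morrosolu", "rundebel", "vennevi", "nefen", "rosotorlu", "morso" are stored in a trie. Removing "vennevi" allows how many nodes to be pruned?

7

A node on "vennevi"'s path can go only if nothing else ends at it or branches off below it.
No other word shares any prefix with "vennevi", so all 7 of its nodes go.
Nodes removed: 7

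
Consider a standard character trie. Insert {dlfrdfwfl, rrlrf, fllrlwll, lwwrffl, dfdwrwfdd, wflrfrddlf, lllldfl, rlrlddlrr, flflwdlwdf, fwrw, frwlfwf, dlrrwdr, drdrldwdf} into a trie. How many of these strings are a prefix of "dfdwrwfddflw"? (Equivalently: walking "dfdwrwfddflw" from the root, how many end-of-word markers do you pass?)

Traverse "dfdwrwfddflw" character by character; count nodes along the way that are marked as word ends.
Prefixes of the query that are stored words: "dfdwrwfdd"
Count: 1

1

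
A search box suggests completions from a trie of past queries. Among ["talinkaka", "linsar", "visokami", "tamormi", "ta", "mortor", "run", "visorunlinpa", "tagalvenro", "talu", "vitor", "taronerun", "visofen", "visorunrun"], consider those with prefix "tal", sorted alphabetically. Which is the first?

Filter for "tal…" and sort: "talinkaka", "talu"
Position 1: talinkaka

talinkaka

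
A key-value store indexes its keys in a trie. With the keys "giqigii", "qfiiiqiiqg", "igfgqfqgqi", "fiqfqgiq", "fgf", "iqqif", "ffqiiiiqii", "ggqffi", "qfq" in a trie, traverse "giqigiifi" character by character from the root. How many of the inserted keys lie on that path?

1

Check each prefix of "giqigiifi" against the stored set — each match is an end-marker on the path.
Prefixes of the query that are stored words: "giqigii"
Count: 1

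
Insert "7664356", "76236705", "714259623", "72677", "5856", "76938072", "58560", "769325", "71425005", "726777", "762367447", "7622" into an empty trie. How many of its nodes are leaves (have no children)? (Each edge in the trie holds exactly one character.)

10

Leaves are exactly the stored words that no other stored word extends.
Those words: "58560", "71425005", "714259623", "726777", "7622", "76236705", "762367447", "7664356", "769325", "76938072"
Leaf count: 10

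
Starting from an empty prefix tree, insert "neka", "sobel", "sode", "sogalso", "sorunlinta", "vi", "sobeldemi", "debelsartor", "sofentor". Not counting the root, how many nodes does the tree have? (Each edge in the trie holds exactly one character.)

47

Count nodes per top-level branch (shared prefixes stored once):
  'd'-branch (debelsartor): 11 nodes
  'n'-branch (neka): 4 nodes
  's'-branch (sobel, sobeldemi, sode, sofentor, sogalso, sorunlinta): 30 nodes
  'v'-branch (vi): 2 nodes
Sum: 47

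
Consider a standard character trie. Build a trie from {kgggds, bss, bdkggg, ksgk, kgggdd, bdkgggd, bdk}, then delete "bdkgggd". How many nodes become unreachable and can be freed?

A node on "bdkgggd"'s path can go only if nothing else ends at it or branches off below it.
The suffix "d" (1 node) is used only by "bdkgggd"; "bdkggg" is itself a stored word, so pruning stops there.
Nodes removed: 1

1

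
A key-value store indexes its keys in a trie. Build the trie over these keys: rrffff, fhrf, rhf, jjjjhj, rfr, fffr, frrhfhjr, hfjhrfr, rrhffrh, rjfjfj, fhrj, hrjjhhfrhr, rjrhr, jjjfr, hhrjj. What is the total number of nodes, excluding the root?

66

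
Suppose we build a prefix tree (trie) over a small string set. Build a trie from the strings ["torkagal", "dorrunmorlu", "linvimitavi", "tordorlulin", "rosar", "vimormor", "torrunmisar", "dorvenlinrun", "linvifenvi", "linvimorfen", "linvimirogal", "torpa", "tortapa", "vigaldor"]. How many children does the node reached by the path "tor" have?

5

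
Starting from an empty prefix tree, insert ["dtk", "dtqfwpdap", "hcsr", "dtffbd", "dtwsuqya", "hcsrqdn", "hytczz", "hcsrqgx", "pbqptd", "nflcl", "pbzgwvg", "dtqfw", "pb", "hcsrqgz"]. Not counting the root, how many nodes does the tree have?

For each word, the new-node count is its length minus the longest prefix already in the trie:
  "dtk" → 3 new (d, t, k)
  "dtqfwpdap" → prefix "dt" already present; 7 new (q, f, w, p, d, a, p)
  "hcsr" → 4 new (h, c, s, r)
  "dtffbd" → prefix "dt" already present; 4 new (f, f, b, d)
  "dtwsuqya" → prefix "dt" already present; 6 new (w, s, u, q, y, a)
  "hcsrqdn" → prefix "hcsr" already present; 3 new (q, d, n)
  "hytczz" → prefix "h" already present; 5 new (y, t, c, z, z)
  "hcsrqgx" → prefix "hcsrq" already present; 2 new (g, x)
  "pbqptd" → 6 new (p, b, q, p, t, d)
  "nflcl" → 5 new (n, f, l, c, l)
  "pbzgwvg" → prefix "pb" already present; 5 new (z, g, w, v, g)
  "dtqfw" → prefix "dtqfw" already present; 0 new (none)
  "pb" → prefix "pb" already present; 0 new (none)
  "hcsrqgz" → prefix "hcsrqg" already present; 1 new (z)
Total nodes = 3 + 7 + 4 + 4 + 6 + 3 + 5 + 2 + 6 + 5 + 5 + 0 + 0 + 1 = 51

51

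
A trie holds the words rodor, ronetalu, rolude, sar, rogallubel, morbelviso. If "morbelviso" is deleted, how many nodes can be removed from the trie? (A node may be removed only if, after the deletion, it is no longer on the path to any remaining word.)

10

Walk "morbelviso" from the leaf back toward the root, removing each node that no remaining word uses.
No other word shares any prefix with "morbelviso", so all 10 of its nodes go.
Nodes removed: 10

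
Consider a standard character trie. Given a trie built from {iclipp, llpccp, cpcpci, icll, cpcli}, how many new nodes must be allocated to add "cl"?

"c" is already a path in the trie; the remaining "l" must be added.
So 2 − 1 = 1 new nodes.

1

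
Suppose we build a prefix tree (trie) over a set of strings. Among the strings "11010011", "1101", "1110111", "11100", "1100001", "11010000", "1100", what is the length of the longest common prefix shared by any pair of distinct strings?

Equivalently: take the maximum, over all pairs, of their longest common prefix length.
e.g. "11010000" and "11010011" share the prefix "110100" of length 6; no pair shares a longer one.
Longest shared-prefix length: 6

6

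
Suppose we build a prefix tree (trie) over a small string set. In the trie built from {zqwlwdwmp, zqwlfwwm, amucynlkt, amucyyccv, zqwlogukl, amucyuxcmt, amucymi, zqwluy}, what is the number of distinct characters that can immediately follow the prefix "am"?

1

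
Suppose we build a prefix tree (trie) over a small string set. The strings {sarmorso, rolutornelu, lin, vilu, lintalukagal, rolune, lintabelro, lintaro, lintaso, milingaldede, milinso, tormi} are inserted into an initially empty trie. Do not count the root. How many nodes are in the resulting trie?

65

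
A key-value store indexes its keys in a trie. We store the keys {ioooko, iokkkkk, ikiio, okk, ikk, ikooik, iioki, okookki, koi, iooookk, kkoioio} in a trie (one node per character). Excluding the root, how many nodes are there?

Trace insertions, counting only characters that open a new branch:
  "ioooko" → 6 new (i, o, o, o, k, o)
  "iokkkkk" → prefix "io" already present; 5 new (k, k, k, k, k)
  "ikiio" → prefix "i" already present; 4 new (k, i, i, o)
  "okk" → 3 new (o, k, k)
  "ikk" → prefix "ik" already present; 1 new (k)
  "ikooik" → prefix "ik" already present; 4 new (o, o, i, k)
  "iioki" → prefix "i" already present; 4 new (i, o, k, i)
  "okookki" → prefix "ok" already present; 5 new (o, o, k, k, i)
  "koi" → 3 new (k, o, i)
  "iooookk" → prefix "iooo" already present; 3 new (o, k, k)
  "kkoioio" → prefix "k" already present; 6 new (k, o, i, o, i, o)
Total nodes = 6 + 5 + 4 + 3 + 1 + 4 + 4 + 5 + 3 + 3 + 6 = 44

44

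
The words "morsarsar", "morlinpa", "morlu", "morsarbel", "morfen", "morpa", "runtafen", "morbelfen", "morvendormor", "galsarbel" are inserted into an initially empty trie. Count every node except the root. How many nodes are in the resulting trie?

55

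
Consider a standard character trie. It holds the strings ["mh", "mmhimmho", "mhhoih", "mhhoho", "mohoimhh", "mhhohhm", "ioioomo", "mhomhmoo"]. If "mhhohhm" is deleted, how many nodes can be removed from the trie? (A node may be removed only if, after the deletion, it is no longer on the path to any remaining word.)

2

Walk "mhhohhm" from the leaf back toward the root, removing each node that no remaining word uses.
The suffix "hm" (2 nodes) is used only by "mhhohhm"; the node for "mhhoh" still has the child "o", so pruning stops there.
Nodes removed: 2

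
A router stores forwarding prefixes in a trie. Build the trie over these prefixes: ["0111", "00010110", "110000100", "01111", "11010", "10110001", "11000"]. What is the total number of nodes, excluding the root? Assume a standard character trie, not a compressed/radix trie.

Trie structure (* marks end of a word):
(root)
├─ 0
│  ├─ 0
│  │  └─ 0
│  │     └─ 1
│  │        └─ 0
│  │           └─ 1
│  │              └─ 1
│  │                 └─ 0 *
│  └─ 1
│     └─ 1
│        └─ 1 *
│           └─ 1 *
└─ 1
   ├─ 0
   │  └─ 1
   │     └─ 1
   │        └─ 0
   │           └─ 0
   │              └─ 0
   │                 └─ 1 *
   └─ 1
      └─ 0
         ├─ 0
         │  └─ 0 *
         │     └─ 0
         │        └─ 1
         │           └─ 0
         │              └─ 0 *
         └─ 1
            └─ 0 *
Counting every labelled node above: 30.

30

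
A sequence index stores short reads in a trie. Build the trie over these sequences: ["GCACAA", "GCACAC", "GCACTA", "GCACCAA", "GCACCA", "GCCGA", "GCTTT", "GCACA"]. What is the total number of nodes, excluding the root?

18

Count nodes per top-level branch (shared prefixes stored once):
  'G'-branch (GCACA, GCACAA, GCACAC, GCACCA, GCACCAA, GCACTA, GCCGA, GCTTT): 18 nodes
Sum: 18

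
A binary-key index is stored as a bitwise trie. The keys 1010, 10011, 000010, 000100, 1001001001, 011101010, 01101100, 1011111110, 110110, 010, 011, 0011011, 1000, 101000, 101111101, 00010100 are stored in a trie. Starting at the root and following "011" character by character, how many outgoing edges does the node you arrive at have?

The children of the "011" node are the distinct next characters among strings starting with "011".
Distinct next characters after "011": 0, 1.
That node has 2 child edges.

2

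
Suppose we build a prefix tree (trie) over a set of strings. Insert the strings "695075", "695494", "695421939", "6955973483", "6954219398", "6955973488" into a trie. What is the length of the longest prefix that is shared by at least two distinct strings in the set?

The deepest shared node is where two words last agree before diverging.
"695421939" and "6954219398" agree on "695421939" (9 characters) before diverging; nothing deeper is shared.
Longest shared-prefix length: 9

9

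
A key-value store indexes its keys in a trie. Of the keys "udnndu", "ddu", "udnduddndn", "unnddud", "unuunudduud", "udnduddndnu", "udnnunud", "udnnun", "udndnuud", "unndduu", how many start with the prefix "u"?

9

Filter for entries beginning with "u":
Words under "u": udndnuud, udnduddndn, udnduddndnu, udnndu, udnnun, udnnunud, unnddud, unndduu, unuunudduud
Count: 9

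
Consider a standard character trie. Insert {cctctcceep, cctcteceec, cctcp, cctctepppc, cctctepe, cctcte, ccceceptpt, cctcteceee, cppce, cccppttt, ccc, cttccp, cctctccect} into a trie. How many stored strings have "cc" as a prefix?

Walk to "cc"; the words in its subtree are exactly those with that prefix.
Words under "cc": ccc, ccceceptpt, cccppttt, cctcp, cctctccect, cctctcceep, cctcte, cctcteceec, cctcteceee, cctctepe, cctctepppc
Count: 11

11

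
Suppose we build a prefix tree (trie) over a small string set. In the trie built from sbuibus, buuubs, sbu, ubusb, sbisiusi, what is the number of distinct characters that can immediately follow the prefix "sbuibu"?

The children of the "sbuibu" node are the distinct next characters among strings starting with "sbuibu".
Distinct next characters after "sbuibu": s.
That node has 1 child edge.

1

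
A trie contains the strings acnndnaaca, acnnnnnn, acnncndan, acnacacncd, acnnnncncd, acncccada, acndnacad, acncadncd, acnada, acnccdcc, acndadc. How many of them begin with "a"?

11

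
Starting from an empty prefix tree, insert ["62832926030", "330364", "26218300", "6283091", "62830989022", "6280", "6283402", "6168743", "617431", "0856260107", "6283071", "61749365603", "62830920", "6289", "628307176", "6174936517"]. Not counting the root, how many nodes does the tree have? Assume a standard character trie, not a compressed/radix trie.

73

For each word, the new-node count is its length minus the longest prefix already in the trie:
  "62832926030" → 11 new (6, 2, 8, 3, 2, 9, 2, 6, 0, 3, 0)
  "330364" → 6 new (3, 3, 0, 3, 6, 4)
  "26218300" → 8 new (2, 6, 2, 1, 8, 3, 0, 0)
  "6283091" → prefix "6283" already present; 3 new (0, 9, 1)
  "62830989022" → prefix "628309" already present; 5 new (8, 9, 0, 2, 2)
  "6280" → prefix "628" already present; 1 new (0)
  "6283402" → prefix "6283" already present; 3 new (4, 0, 2)
  "6168743" → prefix "6" already present; 6 new (1, 6, 8, 7, 4, 3)
  "617431" → prefix "61" already present; 4 new (7, 4, 3, 1)
  "0856260107" → 10 new (0, 8, 5, 6, 2, 6, 0, 1, 0, 7)
  "6283071" → prefix "62830" already present; 2 new (7, 1)
  "61749365603" → prefix "6174" already present; 7 new (9, 3, 6, 5, 6, 0, 3)
  "62830920" → prefix "628309" already present; 2 new (2, 0)
  "6289" → prefix "628" already present; 1 new (9)
  "628307176" → prefix "6283071" already present; 2 new (7, 6)
  "6174936517" → prefix "61749365" already present; 2 new (1, 7)
Total nodes = 11 + 6 + 8 + 3 + 5 + 1 + 3 + 6 + 4 + 10 + 2 + 7 + 2 + 1 + 2 + 2 = 73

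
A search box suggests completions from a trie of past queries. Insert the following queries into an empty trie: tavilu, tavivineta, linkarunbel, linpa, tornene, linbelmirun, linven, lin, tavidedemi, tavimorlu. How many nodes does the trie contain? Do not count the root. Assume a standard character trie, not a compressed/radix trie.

For each word, the new-node count is its length minus the longest prefix already in the trie:
  "tavilu" → 6 new (t, a, v, i, l, u)
  "tavivineta" → prefix "tavi" already present; 6 new (v, i, n, e, t, a)
  "linkarunbel" → 11 new (l, i, n, k, a, r, u, n, b, e, l)
  "linpa" → prefix "lin" already present; 2 new (p, a)
  "tornene" → prefix "t" already present; 6 new (o, r, n, e, n, e)
  "linbelmirun" → prefix "lin" already present; 8 new (b, e, l, m, i, r, u, n)
  "linven" → prefix "lin" already present; 3 new (v, e, n)
  "lin" → prefix "lin" already present; 0 new (none)
  "tavidedemi" → prefix "tavi" already present; 6 new (d, e, d, e, m, i)
  "tavimorlu" → prefix "tavi" already present; 5 new (m, o, r, l, u)
Total nodes = 6 + 6 + 11 + 2 + 6 + 8 + 3 + 0 + 6 + 5 = 53

53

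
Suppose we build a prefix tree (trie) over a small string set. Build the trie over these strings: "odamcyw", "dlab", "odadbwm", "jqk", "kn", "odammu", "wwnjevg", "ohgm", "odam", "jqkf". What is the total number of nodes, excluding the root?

33

Count nodes per top-level branch (shared prefixes stored once):
  'd'-branch (dlab): 4 nodes
  'j'-branch (jqk, jqkf): 4 nodes
  'k'-branch (kn): 2 nodes
  'o'-branch (odadbwm, odam, odamcyw, odammu, ohgm): 16 nodes
  'w'-branch (wwnjevg): 7 nodes
Sum: 33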